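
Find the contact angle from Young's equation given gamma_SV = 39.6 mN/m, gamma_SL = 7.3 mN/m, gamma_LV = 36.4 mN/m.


cos(theta) = (gamma_SV - gamma_SL) / gamma_LV
cos(theta) = (39.6 - 7.3) / 36.4
cos(theta) = 0.887363
theta = arccos(0.887363) = 27.46 degrees

27.46


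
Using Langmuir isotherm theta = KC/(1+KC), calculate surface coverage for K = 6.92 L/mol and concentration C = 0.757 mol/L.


Langmuir isotherm: theta = K*C / (1 + K*C)
K*C = 6.92 * 0.757 = 5.23844
theta = 5.23844 / (1 + 5.23844) = 5.23844 / 6.23844
theta = 0.8397

0.8397


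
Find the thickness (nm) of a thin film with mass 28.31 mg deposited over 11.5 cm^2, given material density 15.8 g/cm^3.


Convert: m = 28.31 mg = 2.8310e-05 kg, A = 11.5 cm^2 = 1.1500e-03 m^2, rho = 15.8 g/cm^3 = 15800 kg/m^3
t = m / (A * rho)
t = 2.8310e-05 / (1.1500e-03 * 15800)
t = 1.5581e-06 m = 1558.1 nm

1558.1


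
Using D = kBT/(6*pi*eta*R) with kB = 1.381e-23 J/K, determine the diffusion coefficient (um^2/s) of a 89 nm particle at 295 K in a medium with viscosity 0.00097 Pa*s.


Radius R = 89/2 = 44.5 nm = 4.45e-08 m
D = kB*T / (6*pi*eta*R)
D = 1.381e-23 * 295 / (6 * pi * 0.00097 * 4.45e-08)
D = 5.00706e-12 m^2/s = 5.007 um^2/s

5.007


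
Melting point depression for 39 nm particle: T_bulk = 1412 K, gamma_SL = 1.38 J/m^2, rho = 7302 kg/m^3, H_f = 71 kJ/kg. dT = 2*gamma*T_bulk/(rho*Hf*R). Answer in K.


Radius R = 39/2 = 19.5 nm = 1.95e-08 m
Convert H_f = 71 kJ/kg = 71000 J/kg
dT = 2 * gamma_SL * T_bulk / (rho * H_f * R)
dT = 2 * 1.38 * 1412 / (7302 * 71000 * 1.95e-08)
dT = 385.5 K

385.5


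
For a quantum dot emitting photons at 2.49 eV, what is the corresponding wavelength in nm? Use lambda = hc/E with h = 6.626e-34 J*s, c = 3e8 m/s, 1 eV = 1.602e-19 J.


Convert energy: E = 2.49 eV = 2.49 * 1.602e-19 = 3.98898e-19 J
lambda = h*c / E = 6.626e-34 * 3e8 / 3.98898e-19
lambda = 4.98323e-07 m = 498.3 nm

498.3


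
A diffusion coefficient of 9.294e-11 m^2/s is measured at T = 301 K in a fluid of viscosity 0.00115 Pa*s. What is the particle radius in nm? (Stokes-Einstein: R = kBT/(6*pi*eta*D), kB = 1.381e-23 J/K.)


Stokes-Einstein: R = kB*T / (6*pi*eta*D)
R = 1.381e-23 * 301 / (6 * pi * 0.00115 * 9.294e-11)
R = 2.06328e-09 m = 2.06 nm

2.06


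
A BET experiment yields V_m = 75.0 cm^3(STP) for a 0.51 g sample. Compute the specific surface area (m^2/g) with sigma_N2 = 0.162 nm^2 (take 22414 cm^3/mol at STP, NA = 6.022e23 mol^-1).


Number of moles in monolayer = V_m / 22414 = 75.0 / 22414 = 0.00334612
Number of molecules = moles * NA = 0.00334612 * 6.022e23
SA = molecules * sigma / mass
SA = (75.0 / 22414) * 6.022e23 * 0.162e-18 / 0.51
SA = 640.1 m^2/g

640.1


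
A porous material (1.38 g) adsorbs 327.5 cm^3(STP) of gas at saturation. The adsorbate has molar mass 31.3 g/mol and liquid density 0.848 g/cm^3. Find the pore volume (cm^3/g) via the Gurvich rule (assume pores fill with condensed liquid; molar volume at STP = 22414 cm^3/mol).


Moles adsorbed n = V_ads / 22414 = 327.5 / 22414 = 1.461140e-02 mol
Liquid volume V_liq = n * M / rho_liq = 1.461140e-02 * 31.3 / 0.848 = 0.53931 cm^3
Specific pore volume V_pore = V_liq / m_sample = 0.53931 / 1.38
V_pore = 0.3908 cm^3/g

0.3908


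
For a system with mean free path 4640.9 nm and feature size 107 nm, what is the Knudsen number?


Knudsen number Kn = lambda / L
Kn = 4640.9 / 107
Kn = 43.3729

43.3729


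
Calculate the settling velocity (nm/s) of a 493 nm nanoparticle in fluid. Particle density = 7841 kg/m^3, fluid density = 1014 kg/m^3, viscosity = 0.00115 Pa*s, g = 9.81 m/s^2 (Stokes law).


Radius R = 493/2 nm = 2.465e-07 m
Density difference = 7841 - 1014 = 6827 kg/m^3
v = 2 * R^2 * (rho_p - rho_f) * g / (9 * eta)
v = 2 * (2.465e-07)^2 * 6827 * 9.81 / (9 * 0.00115)
v = 7.86362e-07 m/s = 786.3618 nm/s

786.3618


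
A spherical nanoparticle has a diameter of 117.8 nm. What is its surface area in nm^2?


Radius r = 117.8/2 = 58.9 nm
Surface area SA = 4 * pi * r^2
SA = 4 * pi * (58.9)^2
SA = 43595.38 nm^2

43595.38


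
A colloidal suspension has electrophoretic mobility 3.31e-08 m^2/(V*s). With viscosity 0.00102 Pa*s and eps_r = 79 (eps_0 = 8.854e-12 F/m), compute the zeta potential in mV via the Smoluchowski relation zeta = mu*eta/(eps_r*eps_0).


Smoluchowski equation: zeta = mu * eta / (eps_r * eps_0)
zeta = 3.31e-08 * 0.00102 / (79 * 8.854e-12)
zeta = 0.048268 V = 48.27 mV

48.27


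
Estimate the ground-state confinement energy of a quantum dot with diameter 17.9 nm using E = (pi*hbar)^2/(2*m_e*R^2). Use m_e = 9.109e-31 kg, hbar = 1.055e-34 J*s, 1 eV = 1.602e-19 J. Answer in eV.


Radius R = 17.9/2 = 8.95 nm = 8.95e-09 m
E = (pi * 1.055e-34)^2 / (2 * 9.109e-31 * (8.95e-09)^2)
E(J) = 7.52762e-22
E = E(J) / 1.602e-19 = 0.0047 eV

0.0047


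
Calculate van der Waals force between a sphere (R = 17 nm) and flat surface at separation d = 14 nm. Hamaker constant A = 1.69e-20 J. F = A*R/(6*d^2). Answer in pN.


Convert to SI: R = 17 nm = 1.7e-08 m, d = 14 nm = 1.4e-08 m
F = A * R / (6 * d^2)
F = 1.69e-20 * 1.7e-08 / (6 * (1.4e-08)^2)
F = 2.44303e-13 N = 0.244 pN

0.244


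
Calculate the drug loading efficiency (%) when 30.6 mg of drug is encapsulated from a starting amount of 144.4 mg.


Drug loading efficiency = (drug loaded / drug initial) * 100
DLE = 30.6 / 144.4 * 100
DLE = 0.2119 * 100
DLE = 21.19%

21.19


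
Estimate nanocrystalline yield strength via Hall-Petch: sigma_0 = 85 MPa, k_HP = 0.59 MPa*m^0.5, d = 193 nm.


d = 193 nm = 1.93e-07 m
sqrt(d) = 0.0004393177
Hall-Petch contribution = k / sqrt(d) = 0.59 / 0.0004393177 = 1343.0 MPa
sigma = sigma_0 + k/sqrt(d) = 85 + 1343.0 = 1428.0 MPa

1428.0


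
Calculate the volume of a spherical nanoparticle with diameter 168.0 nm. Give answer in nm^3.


Radius r = 168.0/2 = 84 nm
Volume V = (4/3) * pi * r^3
V = (4/3) * pi * (84)^3
V = 2482712.71 nm^3

2482712.71


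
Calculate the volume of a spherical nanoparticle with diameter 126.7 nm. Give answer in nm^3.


Radius r = 126.7/2 = 63.35 nm
Volume V = (4/3) * pi * r^3
V = (4/3) * pi * (63.35)^3
V = 1064948.16 nm^3

1064948.16


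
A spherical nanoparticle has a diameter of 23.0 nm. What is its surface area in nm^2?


Radius r = 23.0/2 = 11.5 nm
Surface area SA = 4 * pi * r^2
SA = 4 * pi * (11.5)^2
SA = 1661.9 nm^2

1661.9


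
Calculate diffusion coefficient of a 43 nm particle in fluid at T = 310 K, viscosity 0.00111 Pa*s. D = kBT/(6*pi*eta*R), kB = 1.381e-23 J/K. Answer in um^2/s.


Radius R = 43/2 = 21.5 nm = 2.15e-08 m
D = kB*T / (6*pi*eta*R)
D = 1.381e-23 * 310 / (6 * pi * 0.00111 * 2.15e-08)
D = 9.51684e-12 m^2/s = 9.517 um^2/s

9.517


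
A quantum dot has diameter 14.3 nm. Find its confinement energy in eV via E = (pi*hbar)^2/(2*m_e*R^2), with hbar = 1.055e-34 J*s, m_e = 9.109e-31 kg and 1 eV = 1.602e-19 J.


Radius R = 14.3/2 = 7.15 nm = 7.15e-09 m
E = (pi * 1.055e-34)^2 / (2 * 9.109e-31 * (7.15e-09)^2)
E(J) = 1.17948e-21
E = E(J) / 1.602e-19 = 0.0074 eV

0.0074


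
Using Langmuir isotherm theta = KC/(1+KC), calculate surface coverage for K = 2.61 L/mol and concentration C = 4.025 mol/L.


Langmuir isotherm: theta = K*C / (1 + K*C)
K*C = 2.61 * 4.025 = 10.50525
theta = 10.50525 / (1 + 10.50525) = 10.50525 / 11.50525
theta = 0.9131

0.9131


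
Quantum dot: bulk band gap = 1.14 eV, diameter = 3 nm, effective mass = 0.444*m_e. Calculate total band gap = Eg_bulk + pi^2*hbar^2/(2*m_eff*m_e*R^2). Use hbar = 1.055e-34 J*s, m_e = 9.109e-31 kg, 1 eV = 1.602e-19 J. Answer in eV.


Radius R = 3/2 nm = 1.5e-09 m
Confinement energy dE = pi^2 * hbar^2 / (2 * m_eff * m_e * R^2)
dE = pi^2 * (1.055e-34)^2 / (2 * 0.444 * 9.109e-31 * (1.5e-09)^2) J, divided by 1.602e-19 J/eV
dE = 0.3768 eV
Total band gap = E_g(bulk) + dE = 1.14 + 0.3768 = 1.5168 eV

1.5168


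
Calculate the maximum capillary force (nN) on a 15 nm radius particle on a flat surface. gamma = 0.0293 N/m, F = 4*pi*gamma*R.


Convert radius: R = 15 nm = 1.5e-08 m
F = 4 * pi * gamma * R
F = 4 * pi * 0.0293 * 1.5e-08
F = 5.52292e-09 N = 5.5229 nN

5.5229


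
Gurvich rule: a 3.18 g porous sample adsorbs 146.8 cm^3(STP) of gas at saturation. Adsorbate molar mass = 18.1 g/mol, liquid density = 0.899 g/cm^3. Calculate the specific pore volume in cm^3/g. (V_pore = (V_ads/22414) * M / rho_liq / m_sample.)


Moles adsorbed n = V_ads / 22414 = 146.8 / 22414 = 6.549478e-03 mol
Liquid volume V_liq = n * M / rho_liq = 6.549478e-03 * 18.1 / 0.899 = 0.13186 cm^3
Specific pore volume V_pore = V_liq / m_sample = 0.13186 / 3.18
V_pore = 0.0415 cm^3/g

0.0415


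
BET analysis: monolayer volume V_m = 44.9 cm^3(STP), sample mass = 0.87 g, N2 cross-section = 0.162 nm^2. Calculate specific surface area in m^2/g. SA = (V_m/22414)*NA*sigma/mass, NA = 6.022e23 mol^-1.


Number of moles in monolayer = V_m / 22414 = 44.9 / 22414 = 0.00200321
Number of molecules = moles * NA = 0.00200321 * 6.022e23
SA = molecules * sigma / mass
SA = (44.9 / 22414) * 6.022e23 * 0.162e-18 / 0.87
SA = 224.6 m^2/g

224.6


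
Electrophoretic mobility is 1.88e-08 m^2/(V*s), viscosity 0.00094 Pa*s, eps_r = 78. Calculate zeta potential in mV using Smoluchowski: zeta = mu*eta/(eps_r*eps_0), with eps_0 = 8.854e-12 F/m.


Smoluchowski equation: zeta = mu * eta / (eps_r * eps_0)
zeta = 1.88e-08 * 0.00094 / (78 * 8.854e-12)
zeta = 0.025589 V = 25.59 mV

25.59


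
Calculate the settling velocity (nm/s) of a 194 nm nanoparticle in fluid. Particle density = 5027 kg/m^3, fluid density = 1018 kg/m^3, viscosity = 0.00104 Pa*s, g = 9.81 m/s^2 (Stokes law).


Radius R = 194/2 nm = 9.7e-08 m
Density difference = 5027 - 1018 = 4009 kg/m^3
v = 2 * R^2 * (rho_p - rho_f) * g / (9 * eta)
v = 2 * (9.7e-08)^2 * 4009 * 9.81 / (9 * 0.00104)
v = 7.90684e-08 m/s = 79.0684 nm/s

79.0684


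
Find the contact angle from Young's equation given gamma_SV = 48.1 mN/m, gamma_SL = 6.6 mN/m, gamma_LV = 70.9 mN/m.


cos(theta) = (gamma_SV - gamma_SL) / gamma_LV
cos(theta) = (48.1 - 6.6) / 70.9
cos(theta) = 0.585331
theta = arccos(0.585331) = 54.17 degrees

54.17


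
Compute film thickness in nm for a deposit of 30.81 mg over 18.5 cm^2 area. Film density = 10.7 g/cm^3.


Convert: m = 30.81 mg = 3.0810e-05 kg, A = 18.5 cm^2 = 1.8500e-03 m^2, rho = 10.7 g/cm^3 = 10700 kg/m^3
t = m / (A * rho)
t = 3.0810e-05 / (1.8500e-03 * 10700)
t = 1.5565e-06 m = 1556.5 nm

1556.5


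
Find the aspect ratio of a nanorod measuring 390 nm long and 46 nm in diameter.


Aspect ratio AR = length / diameter
AR = 390 / 46
AR = 8.48

8.48


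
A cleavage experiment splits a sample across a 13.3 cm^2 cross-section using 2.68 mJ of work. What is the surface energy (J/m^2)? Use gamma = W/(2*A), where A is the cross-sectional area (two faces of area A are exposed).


Convert: A = 13.3 cm^2 = 0.00133 m^2, W = 2.68 mJ = 0.00268 J
Cleaving exposes two faces of area A, so total new surface = 2*A and gamma = W / (2*A)
gamma = 0.00268 / (2 * 0.00133)
gamma = 1.008 J/m^2

1.008


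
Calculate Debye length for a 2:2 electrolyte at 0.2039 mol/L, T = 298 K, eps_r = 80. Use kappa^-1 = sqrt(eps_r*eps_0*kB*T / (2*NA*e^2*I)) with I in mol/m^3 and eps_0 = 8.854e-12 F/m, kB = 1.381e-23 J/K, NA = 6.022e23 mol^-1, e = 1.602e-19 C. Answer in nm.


Ionic strength I = 0.2039 * 2^2 * 1000 = 815.6 mol/m^3
kappa^-1 = sqrt(80 * 8.854e-12 * 1.381e-23 * 298 / (2 * 6.022e23 * (1.602e-19)^2 * 815.6))
kappa^-1 = 0.34 nm

0.34


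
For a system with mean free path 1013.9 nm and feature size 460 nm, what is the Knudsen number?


Knudsen number Kn = lambda / L
Kn = 1013.9 / 460
Kn = 2.2041

2.2041


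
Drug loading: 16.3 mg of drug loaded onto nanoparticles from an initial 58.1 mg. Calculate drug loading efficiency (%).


Drug loading efficiency = (drug loaded / drug initial) * 100
DLE = 16.3 / 58.1 * 100
DLE = 0.2806 * 100
DLE = 28.06%

28.06


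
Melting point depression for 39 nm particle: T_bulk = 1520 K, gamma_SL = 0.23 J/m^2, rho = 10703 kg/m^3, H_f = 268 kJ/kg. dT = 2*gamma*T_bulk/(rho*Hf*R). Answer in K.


Radius R = 39/2 = 19.5 nm = 1.95e-08 m
Convert H_f = 268 kJ/kg = 268000 J/kg
dT = 2 * gamma_SL * T_bulk / (rho * H_f * R)
dT = 2 * 0.23 * 1520 / (10703 * 268000 * 1.95e-08)
dT = 12.5 K

12.5


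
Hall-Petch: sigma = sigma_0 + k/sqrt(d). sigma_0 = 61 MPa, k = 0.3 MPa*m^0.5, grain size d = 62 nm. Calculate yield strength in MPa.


d = 62 nm = 6.2e-08 m
sqrt(d) = 0.000248998
Hall-Petch contribution = k / sqrt(d) = 0.3 / 0.000248998 = 1204.8 MPa
sigma = sigma_0 + k/sqrt(d) = 61 + 1204.8 = 1265.8 MPa

1265.8


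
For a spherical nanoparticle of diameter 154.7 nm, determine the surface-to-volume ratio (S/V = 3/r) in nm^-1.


Radius r = 154.7/2 = 77.35 nm
S/V = 3 / r = 3 / 77.35
S/V = 0.0388 nm^-1

0.0388


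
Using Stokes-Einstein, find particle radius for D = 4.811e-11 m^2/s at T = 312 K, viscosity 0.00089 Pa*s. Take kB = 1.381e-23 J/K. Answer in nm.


Stokes-Einstein: R = kB*T / (6*pi*eta*D)
R = 1.381e-23 * 312 / (6 * pi * 0.00089 * 4.811e-11)
R = 5.33853e-09 m = 5.34 nm

5.34


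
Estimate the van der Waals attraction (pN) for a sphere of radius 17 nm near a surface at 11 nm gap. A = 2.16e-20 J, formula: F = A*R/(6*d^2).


Convert to SI: R = 17 nm = 1.7e-08 m, d = 11 nm = 1.1e-08 m
F = A * R / (6 * d^2)
F = 2.16e-20 * 1.7e-08 / (6 * (1.1e-08)^2)
F = 5.05785e-13 N = 0.506 pN

0.506


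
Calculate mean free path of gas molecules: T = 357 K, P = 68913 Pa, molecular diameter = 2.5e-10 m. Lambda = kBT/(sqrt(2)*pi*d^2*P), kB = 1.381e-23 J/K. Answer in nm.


Mean free path: lambda = kB*T / (sqrt(2) * pi * d^2 * P)
lambda = 1.381e-23 * 357 / (sqrt(2) * pi * (2.5e-10)^2 * 68913)
lambda = 2.57642e-07 m
lambda = 257.64 nm

257.64


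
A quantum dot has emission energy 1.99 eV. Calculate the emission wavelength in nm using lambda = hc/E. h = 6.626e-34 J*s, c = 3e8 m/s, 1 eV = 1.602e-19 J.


Convert energy: E = 1.99 eV = 1.99 * 1.602e-19 = 3.18798e-19 J
lambda = h*c / E = 6.626e-34 * 3e8 / 3.18798e-19
lambda = 6.2353e-07 m = 623.5 nm

623.5


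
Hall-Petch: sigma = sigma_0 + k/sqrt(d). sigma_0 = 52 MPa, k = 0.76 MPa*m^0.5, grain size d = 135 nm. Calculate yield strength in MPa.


d = 135 nm = 1.35e-07 m
sqrt(d) = 0.0003674235
Hall-Petch contribution = k / sqrt(d) = 0.76 / 0.0003674235 = 2068.5 MPa
sigma = sigma_0 + k/sqrt(d) = 52 + 2068.5 = 2120.5 MPa

2120.5


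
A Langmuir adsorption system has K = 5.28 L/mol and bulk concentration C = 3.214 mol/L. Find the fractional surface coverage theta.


Langmuir isotherm: theta = K*C / (1 + K*C)
K*C = 5.28 * 3.214 = 16.96992
theta = 16.96992 / (1 + 16.96992) = 16.96992 / 17.96992
theta = 0.9444

0.9444


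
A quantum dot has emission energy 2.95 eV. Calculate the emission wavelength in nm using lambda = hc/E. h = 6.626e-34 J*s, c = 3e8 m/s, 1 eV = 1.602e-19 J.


Convert energy: E = 2.95 eV = 2.95 * 1.602e-19 = 4.7259e-19 J
lambda = h*c / E = 6.626e-34 * 3e8 / 4.7259e-19
lambda = 4.20618e-07 m = 420.6 nm

420.6


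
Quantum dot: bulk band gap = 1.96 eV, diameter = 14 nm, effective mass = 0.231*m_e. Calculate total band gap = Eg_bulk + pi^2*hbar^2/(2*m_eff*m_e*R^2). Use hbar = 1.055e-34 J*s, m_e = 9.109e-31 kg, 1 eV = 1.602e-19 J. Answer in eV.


Radius R = 14/2 nm = 7e-09 m
Confinement energy dE = pi^2 * hbar^2 / (2 * m_eff * m_e * R^2)
dE = pi^2 * (1.055e-34)^2 / (2 * 0.231 * 9.109e-31 * (7e-09)^2) J, divided by 1.602e-19 J/eV
dE = 0.0333 eV
Total band gap = E_g(bulk) + dE = 1.96 + 0.0333 = 1.9933 eV

1.9933


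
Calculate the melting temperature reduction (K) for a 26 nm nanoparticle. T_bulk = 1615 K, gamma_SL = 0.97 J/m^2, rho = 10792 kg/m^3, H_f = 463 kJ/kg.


Radius R = 26/2 = 13 nm = 1.3e-08 m
Convert H_f = 463 kJ/kg = 463000 J/kg
dT = 2 * gamma_SL * T_bulk / (rho * H_f * R)
dT = 2 * 0.97 * 1615 / (10792 * 463000 * 1.3e-08)
dT = 48.2 K

48.2


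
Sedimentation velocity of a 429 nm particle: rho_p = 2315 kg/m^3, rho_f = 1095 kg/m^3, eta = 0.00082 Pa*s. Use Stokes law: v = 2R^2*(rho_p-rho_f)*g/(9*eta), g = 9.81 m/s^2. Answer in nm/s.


Radius R = 429/2 nm = 2.145e-07 m
Density difference = 2315 - 1095 = 1220 kg/m^3
v = 2 * R^2 * (rho_p - rho_f) * g / (9 * eta)
v = 2 * (2.145e-07)^2 * 1220 * 9.81 / (9 * 0.00082)
v = 1.4923e-07 m/s = 149.2303 nm/s

149.2303


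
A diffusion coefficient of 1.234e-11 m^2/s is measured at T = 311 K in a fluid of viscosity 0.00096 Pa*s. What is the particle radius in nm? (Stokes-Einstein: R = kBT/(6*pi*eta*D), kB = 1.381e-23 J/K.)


Stokes-Einstein: R = kB*T / (6*pi*eta*D)
R = 1.381e-23 * 311 / (6 * pi * 0.00096 * 1.234e-11)
R = 1.92339e-08 m = 19.23 nm

19.23


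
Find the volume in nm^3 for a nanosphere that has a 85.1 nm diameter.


Radius r = 85.1/2 = 42.55 nm
Volume V = (4/3) * pi * r^3
V = (4/3) * pi * (42.55)^3
V = 322691.33 nm^3

322691.33


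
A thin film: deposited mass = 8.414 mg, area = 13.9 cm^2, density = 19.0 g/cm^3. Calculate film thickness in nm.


Convert: m = 8.414 mg = 8.4140e-06 kg, A = 13.9 cm^2 = 1.3900e-03 m^2, rho = 19.0 g/cm^3 = 19000 kg/m^3
t = m / (A * rho)
t = 8.4140e-06 / (1.3900e-03 * 19000)
t = 3.1859e-07 m = 318.6 nm

318.6


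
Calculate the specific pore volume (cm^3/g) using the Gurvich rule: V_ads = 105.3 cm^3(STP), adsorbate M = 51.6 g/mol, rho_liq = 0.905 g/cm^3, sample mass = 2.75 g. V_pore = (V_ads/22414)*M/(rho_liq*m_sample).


Moles adsorbed n = V_ads / 22414 = 105.3 / 22414 = 4.697957e-03 mol
Liquid volume V_liq = n * M / rho_liq = 4.697957e-03 * 51.6 / 0.905 = 0.26786 cm^3
Specific pore volume V_pore = V_liq / m_sample = 0.26786 / 2.75
V_pore = 0.0974 cm^3/g

0.0974


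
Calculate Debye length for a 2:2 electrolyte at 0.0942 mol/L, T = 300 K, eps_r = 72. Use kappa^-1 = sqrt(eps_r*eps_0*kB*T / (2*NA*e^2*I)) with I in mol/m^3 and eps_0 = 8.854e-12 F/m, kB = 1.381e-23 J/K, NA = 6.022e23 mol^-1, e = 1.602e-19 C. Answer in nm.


Ionic strength I = 0.0942 * 2^2 * 1000 = 376.8 mol/m^3
kappa^-1 = sqrt(72 * 8.854e-12 * 1.381e-23 * 300 / (2 * 6.022e23 * (1.602e-19)^2 * 376.8))
kappa^-1 = 0.476 nm

0.476


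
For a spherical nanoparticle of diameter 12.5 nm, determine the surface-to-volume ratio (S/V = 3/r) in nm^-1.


Radius r = 12.5/2 = 6.25 nm
S/V = 3 / r = 3 / 6.25
S/V = 0.48 nm^-1

0.48


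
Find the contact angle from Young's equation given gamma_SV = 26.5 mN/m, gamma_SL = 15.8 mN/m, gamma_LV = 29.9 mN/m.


cos(theta) = (gamma_SV - gamma_SL) / gamma_LV
cos(theta) = (26.5 - 15.8) / 29.9
cos(theta) = 0.35786
theta = arccos(0.35786) = 69.03 degrees

69.03


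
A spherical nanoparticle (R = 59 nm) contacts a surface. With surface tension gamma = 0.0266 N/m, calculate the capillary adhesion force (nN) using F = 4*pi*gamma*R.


Convert radius: R = 59 nm = 5.9e-08 m
F = 4 * pi * gamma * R
F = 4 * pi * 0.0266 * 5.9e-08
F = 1.97217e-08 N = 19.7217 nN

19.7217


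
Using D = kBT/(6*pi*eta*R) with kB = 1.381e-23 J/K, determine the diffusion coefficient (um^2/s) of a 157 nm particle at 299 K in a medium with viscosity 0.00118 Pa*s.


Radius R = 157/2 = 78.5 nm = 7.85e-08 m
D = kB*T / (6*pi*eta*R)
D = 1.381e-23 * 299 / (6 * pi * 0.00118 * 7.85e-08)
D = 2.3649e-12 m^2/s = 2.365 um^2/s

2.365


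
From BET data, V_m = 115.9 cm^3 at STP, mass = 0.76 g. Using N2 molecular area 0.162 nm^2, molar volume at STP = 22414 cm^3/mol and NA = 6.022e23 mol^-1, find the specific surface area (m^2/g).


Number of moles in monolayer = V_m / 22414 = 115.9 / 22414 = 0.00517088
Number of molecules = moles * NA = 0.00517088 * 6.022e23
SA = molecules * sigma / mass
SA = (115.9 / 22414) * 6.022e23 * 0.162e-18 / 0.76
SA = 663.8 m^2/g

663.8


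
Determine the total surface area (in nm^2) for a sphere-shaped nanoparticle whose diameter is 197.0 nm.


Radius r = 197.0/2 = 98.5 nm
Surface area SA = 4 * pi * r^2
SA = 4 * pi * (98.5)^2
SA = 121922.07 nm^2

121922.07


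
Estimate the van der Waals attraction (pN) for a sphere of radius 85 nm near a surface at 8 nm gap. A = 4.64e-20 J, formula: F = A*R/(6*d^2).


Convert to SI: R = 85 nm = 8.5e-08 m, d = 8 nm = 8e-09 m
F = A * R / (6 * d^2)
F = 4.64e-20 * 8.5e-08 / (6 * (8e-09)^2)
F = 1.02708e-11 N = 10.271 pN

10.271


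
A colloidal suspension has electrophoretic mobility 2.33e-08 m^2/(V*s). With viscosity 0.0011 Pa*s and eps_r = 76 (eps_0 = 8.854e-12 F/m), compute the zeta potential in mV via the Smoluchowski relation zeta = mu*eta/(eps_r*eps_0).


Smoluchowski equation: zeta = mu * eta / (eps_r * eps_0)
zeta = 2.33e-08 * 0.0011 / (76 * 8.854e-12)
zeta = 0.038089 V = 38.09 mV

38.09


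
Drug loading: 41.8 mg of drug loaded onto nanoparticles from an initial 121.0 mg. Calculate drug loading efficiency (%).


Drug loading efficiency = (drug loaded / drug initial) * 100
DLE = 41.8 / 121.0 * 100
DLE = 0.3455 * 100
DLE = 34.55%

34.55


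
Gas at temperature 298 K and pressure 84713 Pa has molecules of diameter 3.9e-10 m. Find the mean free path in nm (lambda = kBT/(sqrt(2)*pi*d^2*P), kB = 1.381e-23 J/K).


Mean free path: lambda = kB*T / (sqrt(2) * pi * d^2 * P)
lambda = 1.381e-23 * 298 / (sqrt(2) * pi * (3.9e-10)^2 * 84713)
lambda = 7.18896e-08 m
lambda = 71.89 nm

71.89


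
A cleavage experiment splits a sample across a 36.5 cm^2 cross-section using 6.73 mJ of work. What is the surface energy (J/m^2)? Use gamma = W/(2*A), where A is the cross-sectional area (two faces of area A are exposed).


Convert: A = 36.5 cm^2 = 0.00365 m^2, W = 6.73 mJ = 0.00673 J
Cleaving exposes two faces of area A, so total new surface = 2*A and gamma = W / (2*A)
gamma = 0.00673 / (2 * 0.00365)
gamma = 0.922 J/m^2

0.922


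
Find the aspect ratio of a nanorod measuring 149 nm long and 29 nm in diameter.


Aspect ratio AR = length / diameter
AR = 149 / 29
AR = 5.14

5.14


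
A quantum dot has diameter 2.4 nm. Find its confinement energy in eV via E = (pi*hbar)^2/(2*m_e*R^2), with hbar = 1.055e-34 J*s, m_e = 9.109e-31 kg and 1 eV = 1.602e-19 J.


Radius R = 2.4/2 = 1.2 nm = 1.2e-09 m
E = (pi * 1.055e-34)^2 / (2 * 9.109e-31 * (1.2e-09)^2)
E(J) = 4.18737e-20
E = E(J) / 1.602e-19 = 0.2614 eV

0.2614


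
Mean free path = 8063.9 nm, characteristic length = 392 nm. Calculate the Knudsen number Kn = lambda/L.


Knudsen number Kn = lambda / L
Kn = 8063.9 / 392
Kn = 20.5712

20.5712


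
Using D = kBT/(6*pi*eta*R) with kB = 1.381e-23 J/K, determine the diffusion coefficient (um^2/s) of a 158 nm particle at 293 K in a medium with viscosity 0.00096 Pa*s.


Radius R = 158/2 = 79 nm = 7.9e-08 m
D = kB*T / (6*pi*eta*R)
D = 1.381e-23 * 293 / (6 * pi * 0.00096 * 7.9e-08)
D = 2.83049e-12 m^2/s = 2.83 um^2/s

2.83


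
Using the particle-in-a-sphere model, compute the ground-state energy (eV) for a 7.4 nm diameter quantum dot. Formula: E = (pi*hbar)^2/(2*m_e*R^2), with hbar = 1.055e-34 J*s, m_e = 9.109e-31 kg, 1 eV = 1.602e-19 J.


Radius R = 7.4/2 = 3.7 nm = 3.7e-09 m
E = (pi * 1.055e-34)^2 / (2 * 9.109e-31 * (3.7e-09)^2)
E(J) = 4.40454e-21
E = E(J) / 1.602e-19 = 0.0275 eV

0.0275


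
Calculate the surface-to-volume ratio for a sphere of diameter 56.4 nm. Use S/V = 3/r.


Radius r = 56.4/2 = 28.2 nm
S/V = 3 / r = 3 / 28.2
S/V = 0.1064 nm^-1

0.1064


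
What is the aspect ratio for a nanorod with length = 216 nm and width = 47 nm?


Aspect ratio AR = length / diameter
AR = 216 / 47
AR = 4.6

4.6


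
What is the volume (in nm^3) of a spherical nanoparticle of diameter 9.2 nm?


Radius r = 9.2/2 = 4.6 nm
Volume V = (4/3) * pi * r^3
V = (4/3) * pi * (4.6)^3
V = 407.72 nm^3

407.72


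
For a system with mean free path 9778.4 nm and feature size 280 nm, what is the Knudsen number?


Knudsen number Kn = lambda / L
Kn = 9778.4 / 280
Kn = 34.9229

34.9229


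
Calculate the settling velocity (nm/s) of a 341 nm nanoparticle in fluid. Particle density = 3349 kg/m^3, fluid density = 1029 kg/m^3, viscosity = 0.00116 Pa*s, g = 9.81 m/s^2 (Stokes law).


Radius R = 341/2 nm = 1.705e-07 m
Density difference = 3349 - 1029 = 2320 kg/m^3
v = 2 * R^2 * (rho_p - rho_f) * g / (9 * eta)
v = 2 * (1.705e-07)^2 * 2320 * 9.81 / (9 * 0.00116)
v = 1.26746e-07 m/s = 126.7463 nm/s

126.7463


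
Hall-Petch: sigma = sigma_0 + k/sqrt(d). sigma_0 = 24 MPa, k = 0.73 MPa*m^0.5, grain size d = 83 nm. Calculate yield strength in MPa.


d = 83 nm = 8.3e-08 m
sqrt(d) = 0.0002880972
Hall-Petch contribution = k / sqrt(d) = 0.73 / 0.0002880972 = 2533.9 MPa
sigma = sigma_0 + k/sqrt(d) = 24 + 2533.9 = 2557.9 MPa

2557.9


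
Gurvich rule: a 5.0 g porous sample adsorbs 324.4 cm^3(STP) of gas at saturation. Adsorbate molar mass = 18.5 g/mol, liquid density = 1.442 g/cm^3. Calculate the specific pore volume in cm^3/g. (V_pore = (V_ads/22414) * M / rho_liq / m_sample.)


Moles adsorbed n = V_ads / 22414 = 324.4 / 22414 = 1.447310e-02 mol
Liquid volume V_liq = n * M / rho_liq = 1.447310e-02 * 18.5 / 1.442 = 0.18568 cm^3
Specific pore volume V_pore = V_liq / m_sample = 0.18568 / 5.0
V_pore = 0.0371 cm^3/g

0.0371


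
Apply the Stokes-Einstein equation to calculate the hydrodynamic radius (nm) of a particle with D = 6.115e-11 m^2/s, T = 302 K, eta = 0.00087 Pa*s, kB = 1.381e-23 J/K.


Stokes-Einstein: R = kB*T / (6*pi*eta*D)
R = 1.381e-23 * 302 / (6 * pi * 0.00087 * 6.115e-11)
R = 4.15895e-09 m = 4.16 nm

4.16


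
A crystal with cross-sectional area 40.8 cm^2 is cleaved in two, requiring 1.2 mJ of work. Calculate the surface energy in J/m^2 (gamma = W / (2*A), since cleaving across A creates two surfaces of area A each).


Convert: A = 40.8 cm^2 = 0.00408 m^2, W = 1.2 mJ = 0.0012 J
Cleaving exposes two faces of area A, so total new surface = 2*A and gamma = W / (2*A)
gamma = 0.0012 / (2 * 0.00408)
gamma = 0.147 J/m^2

0.147


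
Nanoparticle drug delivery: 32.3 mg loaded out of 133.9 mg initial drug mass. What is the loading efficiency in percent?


Drug loading efficiency = (drug loaded / drug initial) * 100
DLE = 32.3 / 133.9 * 100
DLE = 0.2412 * 100
DLE = 24.12%

24.12


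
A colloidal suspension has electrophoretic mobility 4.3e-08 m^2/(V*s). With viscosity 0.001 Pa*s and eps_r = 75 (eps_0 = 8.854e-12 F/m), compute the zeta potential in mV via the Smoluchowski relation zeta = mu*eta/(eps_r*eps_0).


Smoluchowski equation: zeta = mu * eta / (eps_r * eps_0)
zeta = 4.3e-08 * 0.001 / (75 * 8.854e-12)
zeta = 0.064754 V = 64.75 mV

64.75


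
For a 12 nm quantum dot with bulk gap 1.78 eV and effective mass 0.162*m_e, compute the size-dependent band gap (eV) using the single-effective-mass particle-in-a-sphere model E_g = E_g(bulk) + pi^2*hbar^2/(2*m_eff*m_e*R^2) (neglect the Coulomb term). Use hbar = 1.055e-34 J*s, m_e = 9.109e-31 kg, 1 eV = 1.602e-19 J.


Radius R = 12/2 nm = 6e-09 m
Confinement energy dE = pi^2 * hbar^2 / (2 * m_eff * m_e * R^2)
dE = pi^2 * (1.055e-34)^2 / (2 * 0.162 * 9.109e-31 * (6e-09)^2) J, divided by 1.602e-19 J/eV
dE = 0.0645 eV
Total band gap = E_g(bulk) + dE = 1.78 + 0.0645 = 1.8445 eV

1.8445


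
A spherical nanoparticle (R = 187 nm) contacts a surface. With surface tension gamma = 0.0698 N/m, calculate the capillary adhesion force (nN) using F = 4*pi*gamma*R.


Convert radius: R = 187 nm = 1.87e-07 m
F = 4 * pi * gamma * R
F = 4 * pi * 0.0698 * 1.87e-07
F = 1.64024e-07 N = 164.0238 nN

164.0238


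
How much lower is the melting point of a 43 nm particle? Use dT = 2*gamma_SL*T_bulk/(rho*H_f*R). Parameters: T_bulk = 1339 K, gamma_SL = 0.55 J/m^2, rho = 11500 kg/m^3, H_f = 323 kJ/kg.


Radius R = 43/2 = 21.5 nm = 2.15e-08 m
Convert H_f = 323 kJ/kg = 323000 J/kg
dT = 2 * gamma_SL * T_bulk / (rho * H_f * R)
dT = 2 * 0.55 * 1339 / (11500 * 323000 * 2.15e-08)
dT = 18.4 K

18.4


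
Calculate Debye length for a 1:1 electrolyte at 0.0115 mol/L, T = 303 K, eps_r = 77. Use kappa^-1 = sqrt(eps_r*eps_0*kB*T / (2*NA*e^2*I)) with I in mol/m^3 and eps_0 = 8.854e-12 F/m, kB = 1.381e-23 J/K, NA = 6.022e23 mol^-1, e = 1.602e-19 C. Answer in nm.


Ionic strength I = 0.0115 * 1^2 * 1000 = 11.5 mol/m^3
kappa^-1 = sqrt(77 * 8.854e-12 * 1.381e-23 * 303 / (2 * 6.022e23 * (1.602e-19)^2 * 11.5))
kappa^-1 = 2.833 nm

2.833


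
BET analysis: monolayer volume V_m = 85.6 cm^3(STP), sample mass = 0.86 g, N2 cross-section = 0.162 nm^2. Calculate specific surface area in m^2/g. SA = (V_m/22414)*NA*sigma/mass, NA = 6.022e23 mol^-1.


Number of moles in monolayer = V_m / 22414 = 85.6 / 22414 = 0.00381904
Number of molecules = moles * NA = 0.00381904 * 6.022e23
SA = molecules * sigma / mass
SA = (85.6 / 22414) * 6.022e23 * 0.162e-18 / 0.86
SA = 433.2 m^2/g

433.2


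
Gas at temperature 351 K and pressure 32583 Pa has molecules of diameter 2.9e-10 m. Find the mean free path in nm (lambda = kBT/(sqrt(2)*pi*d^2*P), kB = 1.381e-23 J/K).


Mean free path: lambda = kB*T / (sqrt(2) * pi * d^2 * P)
lambda = 1.381e-23 * 351 / (sqrt(2) * pi * (2.9e-10)^2 * 32583)
lambda = 3.98152e-07 m
lambda = 398.15 nm

398.15


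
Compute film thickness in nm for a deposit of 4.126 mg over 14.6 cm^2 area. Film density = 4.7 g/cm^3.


Convert: m = 4.126 mg = 4.1260e-06 kg, A = 14.6 cm^2 = 1.4600e-03 m^2, rho = 4.7 g/cm^3 = 4700 kg/m^3
t = m / (A * rho)
t = 4.1260e-06 / (1.4600e-03 * 4700)
t = 6.0128e-07 m = 601.3 nm

601.3


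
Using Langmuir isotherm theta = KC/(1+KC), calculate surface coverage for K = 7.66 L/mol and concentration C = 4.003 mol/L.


Langmuir isotherm: theta = K*C / (1 + K*C)
K*C = 7.66 * 4.003 = 30.66298
theta = 30.66298 / (1 + 30.66298) = 30.66298 / 31.66298
theta = 0.9684

0.9684


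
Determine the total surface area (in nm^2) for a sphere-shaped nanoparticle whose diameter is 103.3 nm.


Radius r = 103.3/2 = 51.65 nm
Surface area SA = 4 * pi * r^2
SA = 4 * pi * (51.65)^2
SA = 33523.59 nm^2

33523.59


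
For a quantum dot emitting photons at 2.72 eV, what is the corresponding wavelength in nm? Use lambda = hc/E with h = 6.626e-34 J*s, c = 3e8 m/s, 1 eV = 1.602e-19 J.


Convert energy: E = 2.72 eV = 2.72 * 1.602e-19 = 4.35744e-19 J
lambda = h*c / E = 6.626e-34 * 3e8 / 4.35744e-19
lambda = 4.56185e-07 m = 456.2 nm

456.2


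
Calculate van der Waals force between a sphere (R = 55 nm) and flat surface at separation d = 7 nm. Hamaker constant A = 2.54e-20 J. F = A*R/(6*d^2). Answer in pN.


Convert to SI: R = 55 nm = 5.5e-08 m, d = 7 nm = 7e-09 m
F = A * R / (6 * d^2)
F = 2.54e-20 * 5.5e-08 / (6 * (7e-09)^2)
F = 4.7517e-12 N = 4.752 pN

4.752


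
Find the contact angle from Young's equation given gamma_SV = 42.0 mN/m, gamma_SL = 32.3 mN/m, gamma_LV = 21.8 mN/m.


cos(theta) = (gamma_SV - gamma_SL) / gamma_LV
cos(theta) = (42.0 - 32.3) / 21.8
cos(theta) = 0.444954
theta = arccos(0.444954) = 63.58 degrees

63.58


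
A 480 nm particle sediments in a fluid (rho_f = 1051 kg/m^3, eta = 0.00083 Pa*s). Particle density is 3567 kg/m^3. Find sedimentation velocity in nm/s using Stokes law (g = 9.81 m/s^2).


Radius R = 480/2 nm = 2.4e-07 m
Density difference = 3567 - 1051 = 2516 kg/m^3
v = 2 * R^2 * (rho_p - rho_f) * g / (9 * eta)
v = 2 * (2.4e-07)^2 * 2516 * 9.81 / (9 * 0.00083)
v = 3.80637e-07 m/s = 380.6375 nm/s

380.6375


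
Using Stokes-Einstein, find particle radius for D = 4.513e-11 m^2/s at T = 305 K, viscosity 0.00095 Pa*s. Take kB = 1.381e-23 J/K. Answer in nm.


Stokes-Einstein: R = kB*T / (6*pi*eta*D)
R = 1.381e-23 * 305 / (6 * pi * 0.00095 * 4.513e-11)
R = 5.21199e-09 m = 5.21 nm

5.21


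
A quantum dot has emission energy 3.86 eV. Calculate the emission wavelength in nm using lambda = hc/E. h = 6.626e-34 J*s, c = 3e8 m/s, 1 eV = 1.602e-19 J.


Convert energy: E = 3.86 eV = 3.86 * 1.602e-19 = 6.18372e-19 J
lambda = h*c / E = 6.626e-34 * 3e8 / 6.18372e-19
lambda = 3.21457e-07 m = 321.5 nm

321.5


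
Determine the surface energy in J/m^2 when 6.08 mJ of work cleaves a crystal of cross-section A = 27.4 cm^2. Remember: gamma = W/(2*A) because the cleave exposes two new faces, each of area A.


Convert: A = 27.4 cm^2 = 0.00274 m^2, W = 6.08 mJ = 0.00608 J
Cleaving exposes two faces of area A, so total new surface = 2*A and gamma = W / (2*A)
gamma = 0.00608 / (2 * 0.00274)
gamma = 1.109 J/m^2

1.109


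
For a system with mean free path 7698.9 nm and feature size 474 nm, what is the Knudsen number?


Knudsen number Kn = lambda / L
Kn = 7698.9 / 474
Kn = 16.2424

16.2424


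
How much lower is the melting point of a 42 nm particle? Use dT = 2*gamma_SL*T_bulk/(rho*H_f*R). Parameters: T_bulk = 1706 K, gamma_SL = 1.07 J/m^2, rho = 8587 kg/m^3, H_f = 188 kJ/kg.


Radius R = 42/2 = 21 nm = 2.1e-08 m
Convert H_f = 188 kJ/kg = 188000 J/kg
dT = 2 * gamma_SL * T_bulk / (rho * H_f * R)
dT = 2 * 1.07 * 1706 / (8587 * 188000 * 2.1e-08)
dT = 107.7 K

107.7


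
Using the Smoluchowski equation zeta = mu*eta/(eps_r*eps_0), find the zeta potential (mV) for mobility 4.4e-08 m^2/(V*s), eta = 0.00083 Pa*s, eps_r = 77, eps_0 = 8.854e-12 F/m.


Smoluchowski equation: zeta = mu * eta / (eps_r * eps_0)
zeta = 4.4e-08 * 0.00083 / (77 * 8.854e-12)
zeta = 0.053567 V = 53.57 mV

53.57


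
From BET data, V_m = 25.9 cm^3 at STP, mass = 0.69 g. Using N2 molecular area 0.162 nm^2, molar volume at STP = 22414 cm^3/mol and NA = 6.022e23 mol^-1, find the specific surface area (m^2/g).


Number of moles in monolayer = V_m / 22414 = 25.9 / 22414 = 0.00115553
Number of molecules = moles * NA = 0.00115553 * 6.022e23
SA = molecules * sigma / mass
SA = (25.9 / 22414) * 6.022e23 * 0.162e-18 / 0.69
SA = 163.4 m^2/g

163.4


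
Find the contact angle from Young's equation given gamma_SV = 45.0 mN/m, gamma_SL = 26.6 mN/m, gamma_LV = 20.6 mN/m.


cos(theta) = (gamma_SV - gamma_SL) / gamma_LV
cos(theta) = (45.0 - 26.6) / 20.6
cos(theta) = 0.893204
theta = arccos(0.893204) = 26.72 degrees

26.72


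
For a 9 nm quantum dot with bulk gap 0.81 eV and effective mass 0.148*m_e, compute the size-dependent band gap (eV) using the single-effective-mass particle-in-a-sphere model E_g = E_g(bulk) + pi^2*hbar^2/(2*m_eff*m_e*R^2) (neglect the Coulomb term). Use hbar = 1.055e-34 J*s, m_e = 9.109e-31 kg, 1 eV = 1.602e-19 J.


Radius R = 9/2 nm = 4.5e-09 m
Confinement energy dE = pi^2 * hbar^2 / (2 * m_eff * m_e * R^2)
dE = pi^2 * (1.055e-34)^2 / (2 * 0.148 * 9.109e-31 * (4.5e-09)^2) J, divided by 1.602e-19 J/eV
dE = 0.1256 eV
Total band gap = E_g(bulk) + dE = 0.81 + 0.1256 = 0.9356 eV

0.9356


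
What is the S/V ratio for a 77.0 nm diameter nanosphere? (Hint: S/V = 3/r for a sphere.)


Radius r = 77.0/2 = 38.5 nm
S/V = 3 / r = 3 / 38.5
S/V = 0.0779 nm^-1

0.0779


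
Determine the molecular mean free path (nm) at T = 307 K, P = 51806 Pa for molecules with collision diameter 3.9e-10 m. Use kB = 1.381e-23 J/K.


Mean free path: lambda = kB*T / (sqrt(2) * pi * d^2 * P)
lambda = 1.381e-23 * 307 / (sqrt(2) * pi * (3.9e-10)^2 * 51806)
lambda = 1.21104e-07 m
lambda = 121.1 nm

121.1


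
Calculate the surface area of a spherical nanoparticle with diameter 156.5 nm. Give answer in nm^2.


Radius r = 156.5/2 = 78.25 nm
Surface area SA = 4 * pi * r^2
SA = 4 * pi * (78.25)^2
SA = 76944.67 nm^2

76944.67


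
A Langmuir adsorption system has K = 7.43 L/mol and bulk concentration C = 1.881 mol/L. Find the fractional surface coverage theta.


Langmuir isotherm: theta = K*C / (1 + K*C)
K*C = 7.43 * 1.881 = 13.97583
theta = 13.97583 / (1 + 13.97583) = 13.97583 / 14.97583
theta = 0.9332

0.9332


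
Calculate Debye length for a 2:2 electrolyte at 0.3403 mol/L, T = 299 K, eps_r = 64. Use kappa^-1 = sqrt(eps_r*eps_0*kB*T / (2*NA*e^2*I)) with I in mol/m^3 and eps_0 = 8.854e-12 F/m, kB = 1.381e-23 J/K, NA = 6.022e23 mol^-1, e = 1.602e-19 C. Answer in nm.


Ionic strength I = 0.3403 * 2^2 * 1000 = 1361.2 mol/m^3
kappa^-1 = sqrt(64 * 8.854e-12 * 1.381e-23 * 299 / (2 * 6.022e23 * (1.602e-19)^2 * 1361.2))
kappa^-1 = 0.236 nm

0.236


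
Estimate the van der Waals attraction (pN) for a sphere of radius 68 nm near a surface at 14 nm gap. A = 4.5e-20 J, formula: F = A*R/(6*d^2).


Convert to SI: R = 68 nm = 6.8e-08 m, d = 14 nm = 1.4e-08 m
F = A * R / (6 * d^2)
F = 4.5e-20 * 6.8e-08 / (6 * (1.4e-08)^2)
F = 2.60204e-12 N = 2.602 pN

2.602


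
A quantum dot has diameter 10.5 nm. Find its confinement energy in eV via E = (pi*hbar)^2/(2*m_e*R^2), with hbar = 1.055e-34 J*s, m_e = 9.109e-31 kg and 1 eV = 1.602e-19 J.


Radius R = 10.5/2 = 5.25 nm = 5.25e-09 m
E = (pi * 1.055e-34)^2 / (2 * 9.109e-31 * (5.25e-09)^2)
E(J) = 2.18769e-21
E = E(J) / 1.602e-19 = 0.0137 eV

0.0137


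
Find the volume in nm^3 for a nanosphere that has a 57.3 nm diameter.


Radius r = 57.3/2 = 28.65 nm
Volume V = (4/3) * pi * r^3
V = (4/3) * pi * (28.65)^3
V = 98505.96 nm^3

98505.96


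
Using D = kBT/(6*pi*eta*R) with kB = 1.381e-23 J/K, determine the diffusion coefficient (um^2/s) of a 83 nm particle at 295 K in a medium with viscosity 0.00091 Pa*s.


Radius R = 83/2 = 41.5 nm = 4.15e-08 m
D = kB*T / (6*pi*eta*R)
D = 1.381e-23 * 295 / (6 * pi * 0.00091 * 4.15e-08)
D = 5.72302e-12 m^2/s = 5.723 um^2/s

5.723


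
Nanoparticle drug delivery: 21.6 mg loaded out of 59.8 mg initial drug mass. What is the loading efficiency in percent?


Drug loading efficiency = (drug loaded / drug initial) * 100
DLE = 21.6 / 59.8 * 100
DLE = 0.3612 * 100
DLE = 36.12%

36.12


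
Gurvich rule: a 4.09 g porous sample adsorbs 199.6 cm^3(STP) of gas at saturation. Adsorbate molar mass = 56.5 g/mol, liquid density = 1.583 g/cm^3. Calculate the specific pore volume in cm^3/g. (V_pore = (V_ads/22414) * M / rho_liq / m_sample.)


Moles adsorbed n = V_ads / 22414 = 199.6 / 22414 = 8.905149e-03 mol
Liquid volume V_liq = n * M / rho_liq = 8.905149e-03 * 56.5 / 1.583 = 0.31784 cm^3
Specific pore volume V_pore = V_liq / m_sample = 0.31784 / 4.09
V_pore = 0.0777 cm^3/g

0.0777


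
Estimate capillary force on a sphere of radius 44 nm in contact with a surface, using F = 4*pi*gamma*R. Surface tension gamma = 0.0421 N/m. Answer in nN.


Convert radius: R = 44 nm = 4.4e-08 m
F = 4 * pi * gamma * R
F = 4 * pi * 0.0421 * 4.4e-08
F = 2.32779e-08 N = 23.2779 nN

23.2779


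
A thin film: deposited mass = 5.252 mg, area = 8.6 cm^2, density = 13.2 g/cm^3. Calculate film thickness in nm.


Convert: m = 5.252 mg = 5.2520e-06 kg, A = 8.6 cm^2 = 8.6000e-04 m^2, rho = 13.2 g/cm^3 = 13200 kg/m^3
t = m / (A * rho)
t = 5.2520e-06 / (8.6000e-04 * 13200)
t = 4.6265e-07 m = 462.6 nm

462.6


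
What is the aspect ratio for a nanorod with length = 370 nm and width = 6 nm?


Aspect ratio AR = length / diameter
AR = 370 / 6
AR = 61.67

61.67


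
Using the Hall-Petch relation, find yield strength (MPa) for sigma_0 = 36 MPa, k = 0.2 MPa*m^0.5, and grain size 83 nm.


d = 83 nm = 8.3e-08 m
sqrt(d) = 0.0002880972
Hall-Petch contribution = k / sqrt(d) = 0.2 / 0.0002880972 = 694.2 MPa
sigma = sigma_0 + k/sqrt(d) = 36 + 694.2 = 730.2 MPa

730.2


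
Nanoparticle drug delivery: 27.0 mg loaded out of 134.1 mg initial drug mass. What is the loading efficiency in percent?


Drug loading efficiency = (drug loaded / drug initial) * 100
DLE = 27.0 / 134.1 * 100
DLE = 0.2013 * 100
DLE = 20.13%

20.13


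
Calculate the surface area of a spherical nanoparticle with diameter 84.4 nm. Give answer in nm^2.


Radius r = 84.4/2 = 42.2 nm
Surface area SA = 4 * pi * r^2
SA = 4 * pi * (42.2)^2
SA = 22378.7 nm^2

22378.7


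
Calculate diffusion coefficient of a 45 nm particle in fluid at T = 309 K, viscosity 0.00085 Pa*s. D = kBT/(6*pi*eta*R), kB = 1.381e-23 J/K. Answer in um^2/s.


Radius R = 45/2 = 22.5 nm = 2.25e-08 m
D = kB*T / (6*pi*eta*R)
D = 1.381e-23 * 309 / (6 * pi * 0.00085 * 2.25e-08)
D = 1.18372e-11 m^2/s = 11.837 um^2/s

11.837


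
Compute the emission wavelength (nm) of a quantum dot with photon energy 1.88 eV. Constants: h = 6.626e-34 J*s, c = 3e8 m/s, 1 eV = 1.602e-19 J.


Convert energy: E = 1.88 eV = 1.88 * 1.602e-19 = 3.01176e-19 J
lambda = h*c / E = 6.626e-34 * 3e8 / 3.01176e-19
lambda = 6.60013e-07 m = 660.0 nm

660.0


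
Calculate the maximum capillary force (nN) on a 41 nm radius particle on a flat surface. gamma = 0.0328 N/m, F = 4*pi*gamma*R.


Convert radius: R = 41 nm = 4.1e-08 m
F = 4 * pi * gamma * R
F = 4 * pi * 0.0328 * 4.1e-08
F = 1.68993e-08 N = 16.8993 nN

16.8993
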